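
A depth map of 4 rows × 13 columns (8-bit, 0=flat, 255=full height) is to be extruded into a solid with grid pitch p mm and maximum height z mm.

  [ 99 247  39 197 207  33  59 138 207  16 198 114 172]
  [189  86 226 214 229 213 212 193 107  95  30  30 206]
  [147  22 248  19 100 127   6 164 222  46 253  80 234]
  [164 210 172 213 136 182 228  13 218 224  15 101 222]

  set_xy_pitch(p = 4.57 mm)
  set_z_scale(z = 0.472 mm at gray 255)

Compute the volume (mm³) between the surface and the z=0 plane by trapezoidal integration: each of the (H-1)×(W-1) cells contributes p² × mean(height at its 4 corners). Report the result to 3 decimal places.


195.520

height_mm = gray/255 × 0.472; cell vol = 4.57² × mean(4 corners)
unit = 4.57² × 0.472 / (4×255) = 0.00966439 mm³ per gray-sum
row 0: Σ corner-gray over 12 cells = 6846  → 66.1624
row 1: Σ corner-gray over 12 cells = 6620  → 63.9782
row 2: Σ corner-gray over 12 cells = 6765  → 65.3796
Σ rows: total corner-gray = 20231  → 195.5202 mm³


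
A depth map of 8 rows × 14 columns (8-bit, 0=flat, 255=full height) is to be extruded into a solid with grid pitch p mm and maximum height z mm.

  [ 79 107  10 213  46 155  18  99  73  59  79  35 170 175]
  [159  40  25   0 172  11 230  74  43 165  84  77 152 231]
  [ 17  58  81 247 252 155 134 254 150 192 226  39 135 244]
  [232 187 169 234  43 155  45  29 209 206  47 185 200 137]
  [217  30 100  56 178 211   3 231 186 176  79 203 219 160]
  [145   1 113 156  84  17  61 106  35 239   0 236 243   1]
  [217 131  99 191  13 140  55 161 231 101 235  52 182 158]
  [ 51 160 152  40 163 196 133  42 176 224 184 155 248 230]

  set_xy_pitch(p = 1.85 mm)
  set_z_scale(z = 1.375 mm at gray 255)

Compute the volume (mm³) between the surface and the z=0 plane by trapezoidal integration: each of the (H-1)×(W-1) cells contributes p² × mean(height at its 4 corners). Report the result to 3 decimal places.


height_mm = gray/255 × 1.375; cell vol = 1.85² × mean(4 corners)
unit = 1.85² × 1.375 / (4×255) = 0.00461366 mm³ per gray-sum
row 0: Σ corner-gray over 13 cells = 4918  → 22.6900
row 1: Σ corner-gray over 13 cells = 6643  → 30.6486
row 2: Σ corner-gray over 13 cells = 7894  → 36.4203
row 3: Σ corner-gray over 13 cells = 7508  → 34.6394
row 4: Σ corner-gray over 13 cells = 6449  → 29.7535
row 5: Σ corner-gray over 13 cells = 6285  → 28.9969
row 6: Σ corner-gray over 13 cells = 7584  → 34.9900
Σ rows: total corner-gray = 47281  → 218.1387 mm³

218.139


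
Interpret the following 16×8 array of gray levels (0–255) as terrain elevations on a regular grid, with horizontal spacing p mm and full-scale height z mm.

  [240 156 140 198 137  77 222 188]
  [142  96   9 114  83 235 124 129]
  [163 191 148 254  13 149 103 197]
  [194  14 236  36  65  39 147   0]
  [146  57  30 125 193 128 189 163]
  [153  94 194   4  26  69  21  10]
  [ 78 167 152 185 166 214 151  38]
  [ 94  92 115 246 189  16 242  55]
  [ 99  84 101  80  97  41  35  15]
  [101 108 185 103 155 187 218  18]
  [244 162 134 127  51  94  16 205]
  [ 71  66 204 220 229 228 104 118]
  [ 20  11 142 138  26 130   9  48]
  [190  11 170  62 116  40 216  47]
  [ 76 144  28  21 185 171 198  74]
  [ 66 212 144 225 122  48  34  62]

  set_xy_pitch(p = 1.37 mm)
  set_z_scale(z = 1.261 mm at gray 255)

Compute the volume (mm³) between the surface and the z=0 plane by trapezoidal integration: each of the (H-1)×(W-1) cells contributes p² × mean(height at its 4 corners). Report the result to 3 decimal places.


height_mm = gray/255 × 1.261; cell vol = 1.37² × mean(4 corners)
unit = 1.37² × 1.261 / (4×255) = 0.00232036 mm³ per gray-sum
row 0: Σ corner-gray over 7 cells = 3881  → 9.0053
row 1: Σ corner-gray over 7 cells = 3669  → 8.5134
row 2: Σ corner-gray over 7 cells = 3344  → 7.7593
row 3: Σ corner-gray over 7 cells = 3021  → 7.0098
row 4: Σ corner-gray over 7 cells = 2732  → 6.3392
row 5: Σ corner-gray over 7 cells = 3165  → 7.3440
row 6: Σ corner-gray over 7 cells = 4135  → 9.5947
row 7: Σ corner-gray over 7 cells = 2939  → 6.8195
row 8: Σ corner-gray over 7 cells = 3021  → 7.0098
row 9: Σ corner-gray over 7 cells = 3648  → 8.4647
row 10: Σ corner-gray over 7 cells = 3908  → 9.0680
row 11: Σ corner-gray over 7 cells = 3271  → 7.5899
row 12: Σ corner-gray over 7 cells = 2447  → 5.6779
row 13: Σ corner-gray over 7 cells = 3111  → 7.2187
row 14: Σ corner-gray over 7 cells = 3342  → 7.7547
Σ rows: total corner-gray = 49634  → 115.1689 mm³

115.169


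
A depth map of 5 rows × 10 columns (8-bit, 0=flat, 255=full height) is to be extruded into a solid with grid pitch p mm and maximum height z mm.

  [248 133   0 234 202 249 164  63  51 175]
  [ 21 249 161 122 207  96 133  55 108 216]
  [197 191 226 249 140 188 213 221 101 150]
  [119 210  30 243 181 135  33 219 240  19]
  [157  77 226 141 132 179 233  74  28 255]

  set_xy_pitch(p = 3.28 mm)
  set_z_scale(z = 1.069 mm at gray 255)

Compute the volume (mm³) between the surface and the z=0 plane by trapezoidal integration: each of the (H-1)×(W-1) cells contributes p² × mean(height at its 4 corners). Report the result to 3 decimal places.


height_mm = gray/255 × 1.069; cell vol = 3.28² × mean(4 corners)
unit = 3.28² × 1.069 / (4×255) = 0.0112752 mm³ per gray-sum
row 0: Σ corner-gray over 9 cells = 5114  → 57.6615
row 1: Σ corner-gray over 9 cells = 5904  → 66.5689
row 2: Σ corner-gray over 9 cells = 6125  → 69.0608
row 3: Σ corner-gray over 9 cells = 5312  → 59.8940
Σ rows: total corner-gray = 22455  → 253.1852 mm³

253.185


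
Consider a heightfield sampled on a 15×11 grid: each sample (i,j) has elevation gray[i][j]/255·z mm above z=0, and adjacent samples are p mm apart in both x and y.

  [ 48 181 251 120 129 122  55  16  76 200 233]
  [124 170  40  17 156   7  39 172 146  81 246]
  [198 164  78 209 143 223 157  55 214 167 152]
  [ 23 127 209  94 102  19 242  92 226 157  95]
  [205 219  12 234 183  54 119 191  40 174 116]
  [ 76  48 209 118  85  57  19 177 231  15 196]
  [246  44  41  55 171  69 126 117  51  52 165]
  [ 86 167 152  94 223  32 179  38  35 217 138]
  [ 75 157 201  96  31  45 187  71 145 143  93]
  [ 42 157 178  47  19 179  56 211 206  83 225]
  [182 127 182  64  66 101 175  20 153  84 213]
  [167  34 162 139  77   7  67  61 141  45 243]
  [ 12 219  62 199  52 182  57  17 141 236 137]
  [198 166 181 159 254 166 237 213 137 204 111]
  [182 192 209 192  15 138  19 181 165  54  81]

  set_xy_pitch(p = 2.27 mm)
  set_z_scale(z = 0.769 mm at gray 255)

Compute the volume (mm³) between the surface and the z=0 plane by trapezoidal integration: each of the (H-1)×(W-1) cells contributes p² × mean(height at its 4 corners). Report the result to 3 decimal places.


height_mm = gray/255 × 0.769; cell vol = 2.27² × mean(4 corners)
unit = 2.27² × 0.769 / (4×255) = 0.00388488 mm³ per gray-sum
row 0: Σ corner-gray over 10 cells = 4607  → 17.8977
row 1: Σ corner-gray over 10 cells = 5196  → 20.1858
row 2: Σ corner-gray over 10 cells = 5824  → 22.6256
row 3: Σ corner-gray over 10 cells = 5427  → 21.0833
row 4: Σ corner-gray over 10 cells = 4963  → 19.2807
row 5: Σ corner-gray over 10 cells = 4053  → 15.7454
row 6: Σ corner-gray over 10 cells = 4361  → 16.9420
row 7: Σ corner-gray over 10 cells = 4818  → 18.7174
row 8: Σ corner-gray over 10 cells = 4859  → 18.8766
row 9: Σ corner-gray over 10 cells = 4878  → 18.9505
row 10: Σ corner-gray over 10 cells = 4215  → 16.3748
row 11: Σ corner-gray over 10 cells = 4355  → 16.9187
row 12: Σ corner-gray over 10 cells = 6222  → 24.1717
row 13: Σ corner-gray over 10 cells = 6336  → 24.6146
Σ rows: total corner-gray = 70114  → 272.3846 mm³

272.385


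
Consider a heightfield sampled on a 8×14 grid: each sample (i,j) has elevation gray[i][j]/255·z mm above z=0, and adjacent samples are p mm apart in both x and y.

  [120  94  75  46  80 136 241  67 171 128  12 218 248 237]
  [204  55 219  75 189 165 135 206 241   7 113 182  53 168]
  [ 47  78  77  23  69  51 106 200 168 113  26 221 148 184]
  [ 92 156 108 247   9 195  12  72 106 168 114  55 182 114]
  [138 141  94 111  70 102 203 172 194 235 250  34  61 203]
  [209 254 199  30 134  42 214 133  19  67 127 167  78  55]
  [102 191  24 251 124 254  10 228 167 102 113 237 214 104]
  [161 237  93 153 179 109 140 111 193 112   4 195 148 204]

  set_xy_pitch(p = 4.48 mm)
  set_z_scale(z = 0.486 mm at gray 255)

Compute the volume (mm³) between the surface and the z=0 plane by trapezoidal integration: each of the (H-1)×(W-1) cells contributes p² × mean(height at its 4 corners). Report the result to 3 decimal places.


height_mm = gray/255 × 0.486; cell vol = 4.48² × mean(4 corners)
unit = 4.48² × 0.486 / (4×255) = 0.00956296 mm³ per gray-sum
row 0: Σ corner-gray over 13 cells = 7041  → 67.3328
row 1: Σ corner-gray over 13 cells = 6443  → 61.6141
row 2: Σ corner-gray over 13 cells = 5845  → 55.8955
row 3: Σ corner-gray over 13 cells = 6729  → 64.3491
row 4: Σ corner-gray over 13 cells = 6867  → 65.6688
row 5: Σ corner-gray over 13 cells = 7228  → 69.1210
row 6: Σ corner-gray over 13 cells = 7749  → 74.1033
Σ rows: total corner-gray = 47902  → 458.0847 mm³

458.085


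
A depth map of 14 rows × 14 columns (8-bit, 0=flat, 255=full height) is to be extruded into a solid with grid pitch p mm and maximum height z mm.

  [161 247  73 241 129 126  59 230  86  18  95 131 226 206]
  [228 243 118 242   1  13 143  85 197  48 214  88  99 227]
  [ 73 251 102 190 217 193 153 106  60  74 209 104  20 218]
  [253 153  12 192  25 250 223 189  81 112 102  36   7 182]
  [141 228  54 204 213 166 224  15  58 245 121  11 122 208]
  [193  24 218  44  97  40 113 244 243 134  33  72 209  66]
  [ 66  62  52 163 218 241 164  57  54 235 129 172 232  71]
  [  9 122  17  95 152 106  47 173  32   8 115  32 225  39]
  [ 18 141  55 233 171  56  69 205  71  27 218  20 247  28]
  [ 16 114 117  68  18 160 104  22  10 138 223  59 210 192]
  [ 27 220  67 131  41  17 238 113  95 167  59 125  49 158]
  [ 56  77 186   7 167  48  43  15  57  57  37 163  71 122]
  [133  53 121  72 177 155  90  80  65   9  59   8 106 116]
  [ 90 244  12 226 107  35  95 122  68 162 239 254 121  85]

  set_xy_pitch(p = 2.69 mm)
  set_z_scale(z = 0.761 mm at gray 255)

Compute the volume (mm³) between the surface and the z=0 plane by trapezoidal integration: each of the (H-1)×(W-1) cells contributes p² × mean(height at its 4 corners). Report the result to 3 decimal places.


height_mm = gray/255 × 0.761; cell vol = 2.69² × mean(4 corners)
unit = 2.69² × 0.761 / (4×255) = 0.0053987 mm³ per gray-sum
row 0: Σ corner-gray over 13 cells = 7126  → 38.4711
row 1: Σ corner-gray over 13 cells = 7086  → 38.2552
row 2: Σ corner-gray over 13 cells = 6848  → 36.9703
row 3: Σ corner-gray over 13 cells = 6870  → 37.0891
row 4: Σ corner-gray over 13 cells = 6872  → 37.0999
row 5: Σ corner-gray over 13 cells = 6896  → 37.2294
row 6: Σ corner-gray over 13 cells = 5991  → 32.3436
row 7: Σ corner-gray over 13 cells = 5368  → 28.9802
row 8: Σ corner-gray over 13 cells = 5766  → 31.1289
row 9: Σ corner-gray over 13 cells = 5523  → 29.8170
row 10: Σ corner-gray over 13 cells = 4863  → 26.2539
row 11: Σ corner-gray over 13 cells = 4273  → 23.0686
row 12: Σ corner-gray over 13 cells = 5784  → 31.2261
Σ rows: total corner-gray = 79266  → 427.9332 mm³

427.933


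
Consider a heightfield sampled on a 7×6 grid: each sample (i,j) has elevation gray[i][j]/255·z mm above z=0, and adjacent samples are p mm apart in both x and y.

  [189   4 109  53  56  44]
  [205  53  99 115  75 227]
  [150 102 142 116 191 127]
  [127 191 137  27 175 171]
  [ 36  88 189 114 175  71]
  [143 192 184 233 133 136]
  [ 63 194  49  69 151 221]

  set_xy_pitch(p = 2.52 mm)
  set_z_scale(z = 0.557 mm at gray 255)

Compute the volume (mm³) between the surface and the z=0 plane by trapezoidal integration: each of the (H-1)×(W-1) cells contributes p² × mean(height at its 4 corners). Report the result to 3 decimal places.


54.088

height_mm = gray/255 × 0.557; cell vol = 2.52² × mean(4 corners)
unit = 2.52² × 0.557 / (4×255) = 0.00346782 mm³ per gray-sum
row 0: Σ corner-gray over 5 cells = 1793  → 6.2178
row 1: Σ corner-gray over 5 cells = 2495  → 8.6522
row 2: Σ corner-gray over 5 cells = 2737  → 9.4914
row 3: Σ corner-gray over 5 cells = 2597  → 9.0059
row 4: Σ corner-gray over 5 cells = 3002  → 10.4104
row 5: Σ corner-gray over 5 cells = 2973  → 10.3098
Σ rows: total corner-gray = 15597  → 54.0875 mm³


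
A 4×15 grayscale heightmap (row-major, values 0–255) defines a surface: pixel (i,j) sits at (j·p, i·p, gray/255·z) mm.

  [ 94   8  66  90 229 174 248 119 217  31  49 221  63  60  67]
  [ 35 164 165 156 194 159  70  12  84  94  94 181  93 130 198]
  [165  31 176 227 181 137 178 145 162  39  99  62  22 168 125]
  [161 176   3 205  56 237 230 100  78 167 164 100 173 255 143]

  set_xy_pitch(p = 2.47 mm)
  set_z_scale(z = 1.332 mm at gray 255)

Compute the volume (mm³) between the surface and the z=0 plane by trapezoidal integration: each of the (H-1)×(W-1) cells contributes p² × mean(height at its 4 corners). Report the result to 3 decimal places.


170.822

height_mm = gray/255 × 1.332; cell vol = 2.47² × mean(4 corners)
unit = 2.47² × 1.332 / (4×255) = 0.00796706 mm³ per gray-sum
row 0: Σ corner-gray over 14 cells = 6736  → 53.6661
row 1: Σ corner-gray over 14 cells = 6969  → 55.5224
row 2: Σ corner-gray over 14 cells = 7736  → 61.6332
Σ rows: total corner-gray = 21441  → 170.8217 mm³


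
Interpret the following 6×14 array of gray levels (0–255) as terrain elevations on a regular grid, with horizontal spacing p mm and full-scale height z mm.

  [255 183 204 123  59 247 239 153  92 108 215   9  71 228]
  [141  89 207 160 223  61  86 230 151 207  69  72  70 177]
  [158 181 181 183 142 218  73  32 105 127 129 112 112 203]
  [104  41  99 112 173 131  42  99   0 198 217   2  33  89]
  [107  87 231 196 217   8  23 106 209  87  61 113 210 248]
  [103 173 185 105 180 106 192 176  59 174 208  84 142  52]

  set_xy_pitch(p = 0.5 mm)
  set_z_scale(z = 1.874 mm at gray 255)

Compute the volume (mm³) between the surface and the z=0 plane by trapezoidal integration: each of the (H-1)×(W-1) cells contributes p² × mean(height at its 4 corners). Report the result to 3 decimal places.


15.491

height_mm = gray/255 × 1.874; cell vol = 0.5² × mean(4 corners)
unit = 0.5² × 1.874 / (4×255) = 0.000459314 mm³ per gray-sum
row 0: Σ corner-gray over 13 cells = 7457  → 3.4251
row 1: Σ corner-gray over 13 cells = 7119  → 3.2699
row 2: Σ corner-gray over 13 cells = 6038  → 2.7733
row 3: Σ corner-gray over 13 cells = 5938  → 2.7274
row 4: Σ corner-gray over 13 cells = 7174  → 3.2951
Σ rows: total corner-gray = 33726  → 15.4908 mm³


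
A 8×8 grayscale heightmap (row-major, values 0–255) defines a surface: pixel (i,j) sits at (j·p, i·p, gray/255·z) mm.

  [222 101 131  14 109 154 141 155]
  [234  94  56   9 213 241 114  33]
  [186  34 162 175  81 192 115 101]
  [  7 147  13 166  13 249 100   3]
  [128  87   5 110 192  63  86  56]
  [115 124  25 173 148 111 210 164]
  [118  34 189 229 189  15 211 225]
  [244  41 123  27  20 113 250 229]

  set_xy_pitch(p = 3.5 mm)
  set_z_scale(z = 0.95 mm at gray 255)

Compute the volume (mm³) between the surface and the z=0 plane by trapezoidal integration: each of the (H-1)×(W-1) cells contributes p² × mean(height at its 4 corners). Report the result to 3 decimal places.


268.552

height_mm = gray/255 × 0.95; cell vol = 3.5² × mean(4 corners)
unit = 3.5² × 0.95 / (4×255) = 0.0114093 mm³ per gray-sum
row 0: Σ corner-gray over 7 cells = 3398  → 38.7688
row 1: Σ corner-gray over 7 cells = 3526  → 40.2292
row 2: Σ corner-gray over 7 cells = 3191  → 36.4071
row 3: Σ corner-gray over 7 cells = 2656  → 30.3031
row 4: Σ corner-gray over 7 cells = 3131  → 35.7226
row 5: Σ corner-gray over 7 cells = 3938  → 44.9299
row 6: Σ corner-gray over 7 cells = 3698  → 42.1916
Σ rows: total corner-gray = 23538  → 268.5524 mm³


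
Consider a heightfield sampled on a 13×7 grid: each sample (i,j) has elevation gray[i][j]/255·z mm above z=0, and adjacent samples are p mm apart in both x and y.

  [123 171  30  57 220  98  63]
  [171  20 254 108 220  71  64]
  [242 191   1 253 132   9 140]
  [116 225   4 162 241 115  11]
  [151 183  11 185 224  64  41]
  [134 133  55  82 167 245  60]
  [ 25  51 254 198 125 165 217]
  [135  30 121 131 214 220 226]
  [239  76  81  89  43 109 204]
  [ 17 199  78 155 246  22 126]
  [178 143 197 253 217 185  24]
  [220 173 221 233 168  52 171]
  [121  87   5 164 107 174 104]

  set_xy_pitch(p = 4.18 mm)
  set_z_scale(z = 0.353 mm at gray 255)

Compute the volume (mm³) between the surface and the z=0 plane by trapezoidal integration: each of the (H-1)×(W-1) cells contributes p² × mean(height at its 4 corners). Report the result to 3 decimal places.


239.920

height_mm = gray/255 × 0.353; cell vol = 4.18² × mean(4 corners)
unit = 4.18² × 0.353 / (4×255) = 0.00604682 mm³ per gray-sum
row 0: Σ corner-gray over 6 cells = 2919  → 17.6507
row 1: Σ corner-gray over 6 cells = 3135  → 18.9568
row 2: Σ corner-gray over 6 cells = 3175  → 19.1987
row 3: Σ corner-gray over 6 cells = 3147  → 19.0293
row 4: Σ corner-gray over 6 cells = 3084  → 18.6484
row 5: Σ corner-gray over 6 cells = 3386  → 20.4745
row 6: Σ corner-gray over 6 cells = 3621  → 21.8955
row 7: Σ corner-gray over 6 cells = 3032  → 18.3340
row 8: Σ corner-gray over 6 cells = 2782  → 16.8223
row 9: Σ corner-gray over 6 cells = 3735  → 22.5849
row 10: Σ corner-gray over 6 cells = 4277  → 25.8623
row 11: Σ corner-gray over 6 cells = 3384  → 20.4624
Σ rows: total corner-gray = 39677  → 239.9197 mm³


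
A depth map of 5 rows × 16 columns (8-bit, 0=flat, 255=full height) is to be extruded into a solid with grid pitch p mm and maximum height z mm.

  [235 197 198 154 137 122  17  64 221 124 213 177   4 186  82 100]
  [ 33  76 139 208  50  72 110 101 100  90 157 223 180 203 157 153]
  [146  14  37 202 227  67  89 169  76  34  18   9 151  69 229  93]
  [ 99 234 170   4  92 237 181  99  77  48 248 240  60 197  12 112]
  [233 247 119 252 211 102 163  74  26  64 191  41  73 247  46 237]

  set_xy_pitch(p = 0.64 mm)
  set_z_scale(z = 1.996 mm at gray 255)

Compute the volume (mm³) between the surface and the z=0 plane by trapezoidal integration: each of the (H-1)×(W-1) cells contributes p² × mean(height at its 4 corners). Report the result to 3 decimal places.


height_mm = gray/255 × 1.996; cell vol = 0.64² × mean(4 corners)
unit = 0.64² × 1.996 / (4×255) = 0.000801531 mm³ per gray-sum
row 0: Σ corner-gray over 15 cells = 8045  → 6.4483
row 1: Σ corner-gray over 15 cells = 6939  → 5.5618
row 2: Σ corner-gray over 15 cells = 7030  → 5.6348
row 3: Σ corner-gray over 15 cells = 8191  → 6.5653
Σ rows: total corner-gray = 30205  → 24.2102 mm³

24.210


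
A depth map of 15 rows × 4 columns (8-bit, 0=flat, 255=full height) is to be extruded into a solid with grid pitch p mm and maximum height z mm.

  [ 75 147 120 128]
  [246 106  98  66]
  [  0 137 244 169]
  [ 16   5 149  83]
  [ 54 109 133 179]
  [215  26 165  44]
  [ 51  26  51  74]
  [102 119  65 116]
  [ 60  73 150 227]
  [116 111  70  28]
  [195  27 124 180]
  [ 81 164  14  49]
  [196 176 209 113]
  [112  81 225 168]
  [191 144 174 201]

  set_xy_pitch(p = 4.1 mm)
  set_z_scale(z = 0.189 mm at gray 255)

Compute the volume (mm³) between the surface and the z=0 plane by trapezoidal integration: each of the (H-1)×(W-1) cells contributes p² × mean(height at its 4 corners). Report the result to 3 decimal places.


59.408

height_mm = gray/255 × 0.189; cell vol = 4.1² × mean(4 corners)
unit = 4.1² × 0.189 / (4×255) = 0.00311479 mm³ per gray-sum
row 0: Σ corner-gray over 3 cells = 1457  → 4.5383
row 1: Σ corner-gray over 3 cells = 1651  → 5.1425
row 2: Σ corner-gray over 3 cells = 1338  → 4.1676
row 3: Σ corner-gray over 3 cells = 1124  → 3.5010
row 4: Σ corner-gray over 3 cells = 1358  → 4.2299
row 5: Σ corner-gray over 3 cells = 920  → 2.8656
row 6: Σ corner-gray over 3 cells = 865  → 2.6943
row 7: Σ corner-gray over 3 cells = 1319  → 4.1084
row 8: Σ corner-gray over 3 cells = 1239  → 3.8592
row 9: Σ corner-gray over 3 cells = 1183  → 3.6848
row 10: Σ corner-gray over 3 cells = 1163  → 3.6225
row 11: Σ corner-gray over 3 cells = 1565  → 4.8747
row 12: Σ corner-gray over 3 cells = 1971  → 6.1393
row 13: Σ corner-gray over 3 cells = 1920  → 5.9804
Σ rows: total corner-gray = 19073  → 59.4085 mm³


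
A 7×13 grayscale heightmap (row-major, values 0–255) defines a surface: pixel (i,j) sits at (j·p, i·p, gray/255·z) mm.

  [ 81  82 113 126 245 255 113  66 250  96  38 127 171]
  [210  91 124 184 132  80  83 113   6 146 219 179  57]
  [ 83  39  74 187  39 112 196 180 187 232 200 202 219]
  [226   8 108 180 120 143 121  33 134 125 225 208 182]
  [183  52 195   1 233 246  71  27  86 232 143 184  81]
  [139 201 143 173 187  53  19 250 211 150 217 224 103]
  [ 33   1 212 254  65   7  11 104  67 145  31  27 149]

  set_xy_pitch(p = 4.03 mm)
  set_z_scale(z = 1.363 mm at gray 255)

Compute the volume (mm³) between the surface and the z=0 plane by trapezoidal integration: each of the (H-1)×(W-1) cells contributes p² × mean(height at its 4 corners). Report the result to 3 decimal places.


848.603

height_mm = gray/255 × 1.363; cell vol = 4.03² × mean(4 corners)
unit = 4.03² × 1.363 / (4×255) = 0.0217023 mm³ per gray-sum
row 0: Σ corner-gray over 12 cells = 6255  → 135.7479
row 1: Σ corner-gray over 12 cells = 6579  → 142.7794
row 2: Σ corner-gray over 12 cells = 6816  → 147.9229
row 3: Σ corner-gray over 12 cells = 6422  → 139.3722
row 4: Σ corner-gray over 12 cells = 7102  → 154.1297
row 5: Σ corner-gray over 12 cells = 5928  → 128.6512
Σ rows: total corner-gray = 39102  → 848.6034 mm³


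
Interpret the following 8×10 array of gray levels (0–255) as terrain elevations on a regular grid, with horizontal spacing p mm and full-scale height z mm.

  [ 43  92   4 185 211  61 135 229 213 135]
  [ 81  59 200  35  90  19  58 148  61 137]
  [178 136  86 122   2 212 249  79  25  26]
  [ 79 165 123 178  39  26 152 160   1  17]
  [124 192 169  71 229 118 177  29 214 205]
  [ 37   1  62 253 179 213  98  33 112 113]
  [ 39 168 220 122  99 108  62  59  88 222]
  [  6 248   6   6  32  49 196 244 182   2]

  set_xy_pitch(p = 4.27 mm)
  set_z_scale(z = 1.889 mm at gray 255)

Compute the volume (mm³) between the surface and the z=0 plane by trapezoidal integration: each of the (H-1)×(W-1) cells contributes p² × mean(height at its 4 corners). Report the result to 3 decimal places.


975.585

height_mm = gray/255 × 1.889; cell vol = 4.27² × mean(4 corners)
unit = 4.27² × 1.889 / (4×255) = 0.0337666 mm³ per gray-sum
row 0: Σ corner-gray over 9 cells = 3996  → 134.9314
row 1: Σ corner-gray over 9 cells = 3584  → 121.0196
row 2: Σ corner-gray over 9 cells = 3810  → 128.6508
row 3: Σ corner-gray over 9 cells = 4511  → 152.3212
row 4: Σ corner-gray over 9 cells = 4779  → 161.3707
row 5: Σ corner-gray over 9 cells = 4165  → 140.6380
row 6: Σ corner-gray over 9 cells = 4047  → 136.6535
Σ rows: total corner-gray = 28892  → 975.5851 mm³


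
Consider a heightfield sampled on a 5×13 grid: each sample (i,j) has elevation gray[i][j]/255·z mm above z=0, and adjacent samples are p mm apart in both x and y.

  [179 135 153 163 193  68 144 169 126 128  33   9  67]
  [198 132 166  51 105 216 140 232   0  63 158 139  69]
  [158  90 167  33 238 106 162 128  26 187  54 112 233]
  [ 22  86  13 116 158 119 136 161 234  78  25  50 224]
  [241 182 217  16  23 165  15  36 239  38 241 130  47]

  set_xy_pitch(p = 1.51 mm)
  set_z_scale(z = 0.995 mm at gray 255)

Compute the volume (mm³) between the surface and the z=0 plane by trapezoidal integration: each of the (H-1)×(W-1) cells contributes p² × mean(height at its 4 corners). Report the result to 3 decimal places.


51.406

height_mm = gray/255 × 0.995; cell vol = 1.51² × mean(4 corners)
unit = 1.51² × 0.995 / (4×255) = 0.00222422 mm³ per gray-sum
row 0: Σ corner-gray over 12 cells = 5959  → 13.2541
row 1: Σ corner-gray over 12 cells = 6068  → 13.4965
row 2: Σ corner-gray over 12 cells = 5595  → 12.4445
row 3: Σ corner-gray over 12 cells = 5490  → 12.2109
Σ rows: total corner-gray = 23112  → 51.4061 mm³


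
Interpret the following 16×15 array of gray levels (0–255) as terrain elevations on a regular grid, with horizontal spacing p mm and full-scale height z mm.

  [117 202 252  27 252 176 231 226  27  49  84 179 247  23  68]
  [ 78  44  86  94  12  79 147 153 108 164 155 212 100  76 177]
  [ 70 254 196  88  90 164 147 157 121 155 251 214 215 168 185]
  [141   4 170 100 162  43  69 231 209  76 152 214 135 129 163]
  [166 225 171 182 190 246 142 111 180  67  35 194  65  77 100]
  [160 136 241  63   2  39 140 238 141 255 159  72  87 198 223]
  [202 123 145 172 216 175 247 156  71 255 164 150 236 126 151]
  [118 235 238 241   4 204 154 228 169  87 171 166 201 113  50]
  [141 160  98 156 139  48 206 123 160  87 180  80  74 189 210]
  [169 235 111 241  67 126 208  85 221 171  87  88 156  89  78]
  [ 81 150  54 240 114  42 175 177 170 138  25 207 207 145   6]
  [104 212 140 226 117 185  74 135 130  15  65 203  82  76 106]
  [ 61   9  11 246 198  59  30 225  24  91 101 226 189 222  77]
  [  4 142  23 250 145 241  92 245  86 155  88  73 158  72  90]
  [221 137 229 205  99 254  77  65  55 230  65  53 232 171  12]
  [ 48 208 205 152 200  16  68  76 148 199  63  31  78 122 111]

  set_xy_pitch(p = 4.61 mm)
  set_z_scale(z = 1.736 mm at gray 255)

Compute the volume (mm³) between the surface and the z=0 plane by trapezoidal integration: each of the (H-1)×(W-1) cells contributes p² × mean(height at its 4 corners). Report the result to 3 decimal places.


height_mm = gray/255 × 1.736; cell vol = 4.61² × mean(4 corners)
unit = 4.61² × 1.736 / (4×255) = 0.0361702 mm³ per gray-sum
row 0: Σ corner-gray over 14 cells = 7250  → 262.2342
row 1: Σ corner-gray over 14 cells = 7810  → 282.4896
row 2: Σ corner-gray over 14 cells = 8387  → 303.3598
row 3: Σ corner-gray over 14 cells = 7728  → 279.5236
row 4: Σ corner-gray over 14 cells = 7961  → 287.9513
row 5: Σ corner-gray over 14 cells = 8750  → 316.4896
row 6: Σ corner-gray over 14 cells = 9415  → 340.5428
row 7: Σ corner-gray over 14 cells = 8341  → 301.6960
row 8: Σ corner-gray over 14 cells = 7768  → 280.9704
row 9: Σ corner-gray over 14 cells = 7792  → 281.8385
row 10: Σ corner-gray over 14 cells = 7305  → 264.2236
row 11: Σ corner-gray over 14 cells = 6930  → 250.6598
row 12: Σ corner-gray over 14 cells = 7034  → 254.4215
row 13: Σ corner-gray over 14 cells = 7611  → 275.2917
row 14: Σ corner-gray over 14 cells = 7268  → 262.8853
Σ rows: total corner-gray = 117350  → 4244.5778 mm³

4244.578


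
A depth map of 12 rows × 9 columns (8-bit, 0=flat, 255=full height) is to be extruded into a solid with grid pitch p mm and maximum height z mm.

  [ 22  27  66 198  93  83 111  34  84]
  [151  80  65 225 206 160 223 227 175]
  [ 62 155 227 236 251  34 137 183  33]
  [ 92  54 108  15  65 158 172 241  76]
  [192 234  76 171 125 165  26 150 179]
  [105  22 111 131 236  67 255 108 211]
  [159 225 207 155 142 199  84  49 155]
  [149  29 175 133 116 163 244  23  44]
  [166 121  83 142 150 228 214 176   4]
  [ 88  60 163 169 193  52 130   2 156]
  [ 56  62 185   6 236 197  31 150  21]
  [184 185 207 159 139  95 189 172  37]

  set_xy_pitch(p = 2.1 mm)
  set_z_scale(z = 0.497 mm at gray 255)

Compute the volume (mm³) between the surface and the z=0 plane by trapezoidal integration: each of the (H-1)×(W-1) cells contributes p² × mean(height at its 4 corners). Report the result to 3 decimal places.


102.203

height_mm = gray/255 × 0.497; cell vol = 2.1² × mean(4 corners)
unit = 2.1² × 0.497 / (4×255) = 0.00214879 mm³ per gray-sum
row 0: Σ corner-gray over 8 cells = 4028  → 8.6553
row 1: Σ corner-gray over 8 cells = 5239  → 11.2575
row 2: Σ corner-gray over 8 cells = 4335  → 9.3150
row 3: Σ corner-gray over 8 cells = 4059  → 8.7220
row 4: Σ corner-gray over 8 cells = 4441  → 9.5428
row 5: Σ corner-gray over 8 cells = 4612  → 9.9102
row 6: Σ corner-gray over 8 cells = 4395  → 9.4440
row 7: Σ corner-gray over 8 cells = 4357  → 9.3623
row 8: Σ corner-gray over 8 cells = 4180  → 8.9820
row 9: Σ corner-gray over 8 cells = 3593  → 7.7206
row 10: Σ corner-gray over 8 cells = 4324  → 9.2914
Σ rows: total corner-gray = 47563  → 102.2031 mm³


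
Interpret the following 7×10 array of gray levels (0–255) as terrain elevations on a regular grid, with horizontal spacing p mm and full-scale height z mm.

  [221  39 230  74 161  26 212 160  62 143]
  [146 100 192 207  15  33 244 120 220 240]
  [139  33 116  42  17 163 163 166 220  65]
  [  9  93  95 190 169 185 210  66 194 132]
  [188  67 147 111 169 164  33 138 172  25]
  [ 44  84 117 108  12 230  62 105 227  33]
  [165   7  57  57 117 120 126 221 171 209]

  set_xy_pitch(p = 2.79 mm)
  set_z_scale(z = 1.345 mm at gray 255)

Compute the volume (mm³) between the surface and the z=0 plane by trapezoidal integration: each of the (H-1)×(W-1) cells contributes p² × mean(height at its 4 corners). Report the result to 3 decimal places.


height_mm = gray/255 × 1.345; cell vol = 2.79² × mean(4 corners)
unit = 2.79² × 1.345 / (4×255) = 0.0102643 mm³ per gray-sum
row 0: Σ corner-gray over 9 cells = 4940  → 50.7058
row 1: Σ corner-gray over 9 cells = 4692  → 48.1602
row 2: Σ corner-gray over 9 cells = 4589  → 47.1030
row 3: Σ corner-gray over 9 cells = 4760  → 48.8582
row 4: Σ corner-gray over 9 cells = 4182  → 42.9254
row 5: Σ corner-gray over 9 cells = 4093  → 42.0119
Σ rows: total corner-gray = 27256  → 279.7645 mm³

279.765


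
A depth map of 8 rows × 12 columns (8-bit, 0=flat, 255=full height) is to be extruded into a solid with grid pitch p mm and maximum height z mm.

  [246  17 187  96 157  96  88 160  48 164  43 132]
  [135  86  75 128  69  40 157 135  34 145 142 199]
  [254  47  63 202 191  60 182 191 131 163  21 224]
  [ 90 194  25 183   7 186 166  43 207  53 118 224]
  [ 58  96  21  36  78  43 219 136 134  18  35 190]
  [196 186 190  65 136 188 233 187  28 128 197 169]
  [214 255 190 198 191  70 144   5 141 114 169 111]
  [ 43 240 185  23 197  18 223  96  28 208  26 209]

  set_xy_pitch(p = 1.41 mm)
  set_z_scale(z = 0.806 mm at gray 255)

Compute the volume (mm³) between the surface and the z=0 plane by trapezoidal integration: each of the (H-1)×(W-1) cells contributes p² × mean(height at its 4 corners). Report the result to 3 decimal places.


height_mm = gray/255 × 0.806; cell vol = 1.41² × mean(4 corners)
unit = 1.41² × 0.806 / (4×255) = 0.00157099 mm³ per gray-sum
row 0: Σ corner-gray over 11 cells = 4846  → 7.6130
row 1: Σ corner-gray over 11 cells = 5336  → 8.3828
row 2: Σ corner-gray over 11 cells = 5658  → 8.8887
row 3: Σ corner-gray over 11 cells = 4558  → 7.1606
row 4: Σ corner-gray over 11 cells = 5321  → 8.3592
row 5: Σ corner-gray over 11 cells = 6720  → 10.5570
row 6: Σ corner-gray over 11 cells = 6019  → 9.4558
Σ rows: total corner-gray = 38458  → 60.4171 mm³

60.417


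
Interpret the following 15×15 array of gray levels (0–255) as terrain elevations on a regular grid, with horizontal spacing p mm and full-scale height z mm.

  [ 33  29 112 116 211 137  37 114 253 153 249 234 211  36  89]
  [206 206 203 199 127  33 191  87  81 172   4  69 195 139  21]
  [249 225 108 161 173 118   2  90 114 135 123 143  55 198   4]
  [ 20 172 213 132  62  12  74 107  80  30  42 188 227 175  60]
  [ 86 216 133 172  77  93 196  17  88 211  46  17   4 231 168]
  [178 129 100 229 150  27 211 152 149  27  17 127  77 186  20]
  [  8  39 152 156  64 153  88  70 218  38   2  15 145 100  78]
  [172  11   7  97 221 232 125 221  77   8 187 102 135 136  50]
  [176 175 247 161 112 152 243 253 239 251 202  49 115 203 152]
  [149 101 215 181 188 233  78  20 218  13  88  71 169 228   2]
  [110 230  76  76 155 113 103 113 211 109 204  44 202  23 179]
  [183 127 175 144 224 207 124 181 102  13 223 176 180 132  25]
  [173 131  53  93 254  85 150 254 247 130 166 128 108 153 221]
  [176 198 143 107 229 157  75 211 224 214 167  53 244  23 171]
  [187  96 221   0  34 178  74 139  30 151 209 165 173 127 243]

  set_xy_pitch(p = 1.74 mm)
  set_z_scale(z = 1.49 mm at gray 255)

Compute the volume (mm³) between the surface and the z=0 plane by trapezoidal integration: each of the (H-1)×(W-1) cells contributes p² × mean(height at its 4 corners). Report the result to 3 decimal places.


height_mm = gray/255 × 1.49; cell vol = 1.74² × mean(4 corners)
unit = 1.74² × 1.49 / (4×255) = 0.00442267 mm³ per gray-sum
row 0: Σ corner-gray over 14 cells = 7545  → 33.3690
row 1: Σ corner-gray over 14 cells = 7182  → 31.7636
row 2: Σ corner-gray over 14 cells = 6651  → 29.4152
row 3: Σ corner-gray over 14 cells = 6364  → 28.1459
row 4: Σ corner-gray over 14 cells = 6616  → 29.2604
row 5: Σ corner-gray over 14 cells = 5926  → 26.2087
row 6: Σ corner-gray over 14 cells = 5906  → 26.1203
row 7: Σ corner-gray over 14 cells = 8472  → 37.4689
row 8: Σ corner-gray over 14 cells = 8889  → 39.3131
row 9: Σ corner-gray over 14 cells = 7364  → 32.5685
row 10: Σ corner-gray over 14 cells = 7831  → 34.6339
row 11: Σ corner-gray over 14 cells = 8522  → 37.6900
row 12: Σ corner-gray over 14 cells = 8735  → 38.6320
row 13: Σ corner-gray over 14 cells = 8061  → 35.6511
Σ rows: total corner-gray = 104064  → 460.2408 mm³

460.241


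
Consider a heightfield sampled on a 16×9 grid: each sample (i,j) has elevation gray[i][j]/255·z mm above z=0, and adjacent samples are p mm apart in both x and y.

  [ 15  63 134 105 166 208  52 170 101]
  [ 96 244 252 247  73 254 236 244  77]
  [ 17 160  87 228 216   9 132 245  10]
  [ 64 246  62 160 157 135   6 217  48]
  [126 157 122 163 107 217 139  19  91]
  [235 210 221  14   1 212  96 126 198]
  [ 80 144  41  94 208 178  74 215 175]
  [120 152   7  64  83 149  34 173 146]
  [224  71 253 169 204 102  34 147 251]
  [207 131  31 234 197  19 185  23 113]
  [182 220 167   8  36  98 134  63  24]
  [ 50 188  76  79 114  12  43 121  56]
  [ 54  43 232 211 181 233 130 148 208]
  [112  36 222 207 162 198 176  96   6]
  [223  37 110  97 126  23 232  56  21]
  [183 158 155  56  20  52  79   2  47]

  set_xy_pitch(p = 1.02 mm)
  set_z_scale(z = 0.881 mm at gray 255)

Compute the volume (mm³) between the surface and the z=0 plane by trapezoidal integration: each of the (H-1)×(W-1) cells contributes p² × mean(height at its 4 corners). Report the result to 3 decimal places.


height_mm = gray/255 × 0.881; cell vol = 1.02² × mean(4 corners)
unit = 1.02² × 0.881 / (4×255) = 0.00089862 mm³ per gray-sum
row 0: Σ corner-gray over 8 cells = 5185  → 4.6593
row 1: Σ corner-gray over 8 cells = 5454  → 4.9011
row 2: Σ corner-gray over 8 cells = 4259  → 3.8272
row 3: Σ corner-gray over 8 cells = 4143  → 3.7230
row 4: Σ corner-gray over 8 cells = 4258  → 3.8263
row 5: Σ corner-gray over 8 cells = 4356  → 3.9144
row 6: Σ corner-gray over 8 cells = 3753  → 3.3725
row 7: Σ corner-gray over 8 cells = 4025  → 3.6169
row 8: Σ corner-gray over 8 cells = 4395  → 3.9494
row 9: Σ corner-gray over 8 cells = 3618  → 3.2512
row 10: Σ corner-gray over 8 cells = 3030  → 2.7228
row 11: Σ corner-gray over 8 cells = 3990  → 3.5855
row 12: Σ corner-gray over 8 cells = 4930  → 4.4302
row 13: Σ corner-gray over 8 cells = 3918  → 3.5208
row 14: Σ corner-gray over 8 cells = 2880  → 2.5880
Σ rows: total corner-gray = 62194  → 55.8888 mm³

55.889


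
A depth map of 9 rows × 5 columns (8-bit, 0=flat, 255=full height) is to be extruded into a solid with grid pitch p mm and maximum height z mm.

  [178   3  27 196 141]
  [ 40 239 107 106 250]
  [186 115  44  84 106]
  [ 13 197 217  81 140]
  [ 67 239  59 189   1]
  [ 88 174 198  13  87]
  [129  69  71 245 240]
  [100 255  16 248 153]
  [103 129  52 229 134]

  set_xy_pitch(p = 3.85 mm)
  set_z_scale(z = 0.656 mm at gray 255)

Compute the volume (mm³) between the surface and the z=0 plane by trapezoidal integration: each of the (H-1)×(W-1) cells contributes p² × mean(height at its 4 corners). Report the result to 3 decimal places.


height_mm = gray/255 × 0.656; cell vol = 3.85² × mean(4 corners)
unit = 3.85² × 0.656 / (4×255) = 0.0095329 mm³ per gray-sum
row 0: Σ corner-gray over 4 cells = 1965  → 18.7322
row 1: Σ corner-gray over 4 cells = 1972  → 18.7989
row 2: Σ corner-gray over 4 cells = 1921  → 18.3127
row 3: Σ corner-gray over 4 cells = 2185  → 20.8294
row 4: Σ corner-gray over 4 cells = 1987  → 18.9419
row 5: Σ corner-gray over 4 cells = 2084  → 19.8666
row 6: Σ corner-gray over 4 cells = 2430  → 23.1650
row 7: Σ corner-gray over 4 cells = 2348  → 22.3833
Σ rows: total corner-gray = 16892  → 161.0298 mm³

161.030


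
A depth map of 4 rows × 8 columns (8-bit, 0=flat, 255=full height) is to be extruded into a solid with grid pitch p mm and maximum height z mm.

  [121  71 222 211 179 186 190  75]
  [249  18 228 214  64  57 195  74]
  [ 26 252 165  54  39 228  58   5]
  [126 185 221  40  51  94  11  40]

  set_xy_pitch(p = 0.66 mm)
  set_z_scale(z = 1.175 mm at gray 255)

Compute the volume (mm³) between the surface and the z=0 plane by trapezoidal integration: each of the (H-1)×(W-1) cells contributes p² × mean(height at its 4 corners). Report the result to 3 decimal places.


5.359

height_mm = gray/255 × 1.175; cell vol = 0.66² × mean(4 corners)
unit = 0.66² × 1.175 / (4×255) = 0.000501794 mm³ per gray-sum
row 0: Σ corner-gray over 7 cells = 4189  → 2.1020
row 1: Σ corner-gray over 7 cells = 3498  → 1.7553
row 2: Σ corner-gray over 7 cells = 2993  → 1.5019
Σ rows: total corner-gray = 10680  → 5.3592 mm³


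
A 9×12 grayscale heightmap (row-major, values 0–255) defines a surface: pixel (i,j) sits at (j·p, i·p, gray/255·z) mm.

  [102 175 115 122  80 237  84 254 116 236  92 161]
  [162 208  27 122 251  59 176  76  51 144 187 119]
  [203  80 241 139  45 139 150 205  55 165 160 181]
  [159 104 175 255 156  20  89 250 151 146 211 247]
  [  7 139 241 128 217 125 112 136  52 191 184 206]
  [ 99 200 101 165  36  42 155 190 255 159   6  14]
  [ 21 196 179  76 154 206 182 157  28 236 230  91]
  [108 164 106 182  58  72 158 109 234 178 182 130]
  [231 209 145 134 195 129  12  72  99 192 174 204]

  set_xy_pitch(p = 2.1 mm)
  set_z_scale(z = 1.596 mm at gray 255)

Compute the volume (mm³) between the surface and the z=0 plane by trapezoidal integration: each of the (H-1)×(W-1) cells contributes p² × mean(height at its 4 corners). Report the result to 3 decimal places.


348.937

height_mm = gray/255 × 1.596; cell vol = 2.1² × mean(4 corners)
unit = 2.1² × 1.596 / (4×255) = 0.00690035 mm³ per gray-sum
row 0: Σ corner-gray over 11 cells = 6168  → 42.5614
row 1: Σ corner-gray over 11 cells = 6025  → 41.5746
row 2: Σ corner-gray over 11 cells = 6662  → 45.9702
row 3: Σ corner-gray over 11 cells = 6783  → 46.8051
row 4: Σ corner-gray over 11 cells = 5994  → 41.3607
row 5: Σ corner-gray over 11 cells = 6131  → 42.3061
row 6: Σ corner-gray over 11 cells = 6524  → 45.0179
row 7: Σ corner-gray over 11 cells = 6281  → 43.3411
Σ rows: total corner-gray = 50568  → 348.9370 mm³


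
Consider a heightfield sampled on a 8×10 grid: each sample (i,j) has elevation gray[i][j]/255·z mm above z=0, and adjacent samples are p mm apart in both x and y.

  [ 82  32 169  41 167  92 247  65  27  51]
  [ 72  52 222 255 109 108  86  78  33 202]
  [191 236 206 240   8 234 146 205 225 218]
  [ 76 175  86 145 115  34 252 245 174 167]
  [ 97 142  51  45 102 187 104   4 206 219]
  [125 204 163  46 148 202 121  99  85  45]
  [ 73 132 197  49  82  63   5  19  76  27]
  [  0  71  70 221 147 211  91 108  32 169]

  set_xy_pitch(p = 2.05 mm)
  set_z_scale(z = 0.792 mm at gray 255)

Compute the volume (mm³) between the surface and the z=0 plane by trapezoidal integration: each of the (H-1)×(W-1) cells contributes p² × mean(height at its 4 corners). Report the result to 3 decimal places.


103.480

height_mm = gray/255 × 0.792; cell vol = 2.05² × mean(4 corners)
unit = 2.05² × 0.792 / (4×255) = 0.00326312 mm³ per gray-sum
row 0: Σ corner-gray over 9 cells = 3973  → 12.9644
row 1: Σ corner-gray over 9 cells = 5569  → 18.1723
row 2: Σ corner-gray over 9 cells = 6104  → 19.9181
row 3: Σ corner-gray over 9 cells = 4693  → 15.3138
row 4: Σ corner-gray over 9 cells = 4304  → 14.0445
row 5: Σ corner-gray over 9 cells = 3652  → 11.9169
row 6: Σ corner-gray over 9 cells = 3417  → 11.1501
Σ rows: total corner-gray = 31712  → 103.4800 mm³
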